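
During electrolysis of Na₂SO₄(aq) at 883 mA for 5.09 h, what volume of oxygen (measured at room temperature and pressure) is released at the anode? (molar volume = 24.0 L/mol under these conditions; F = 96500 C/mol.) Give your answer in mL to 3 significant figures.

1010 mL

Q = 0.883 A × 18324 s = 16180 C
n(e⁻) = 16180 / 96500 = 0.1677 mol
2H₂O → O₂ + 4H⁺ + 4e⁻, so n(O₂) = 0.1677 / 4 = 0.04193 mol
V = 0.04193 × 24.0 = 1.006 L
= 1010 mL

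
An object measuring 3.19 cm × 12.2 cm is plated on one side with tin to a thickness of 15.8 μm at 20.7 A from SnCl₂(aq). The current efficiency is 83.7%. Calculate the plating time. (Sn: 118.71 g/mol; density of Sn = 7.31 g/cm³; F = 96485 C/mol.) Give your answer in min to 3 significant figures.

Plated area = 3.19 × 12.2 = 38.92 cm²
Volume = 38.92 × 15.8×10⁻⁴ cm = 0.06149 cm³
m(Sn) = 0.06149 × 7.31 = 0.4495 g
n(Sn) = 0.4495 / 118.71 = 0.003787 mol; n(e⁻) = 2 × 0.003787 = 0.007574 mol
Q = 0.007574 × 96485 / 0.837 = 873.1 C
t = 873.1 / 20.7 = 42.18 s = 0.703 min

0.703 min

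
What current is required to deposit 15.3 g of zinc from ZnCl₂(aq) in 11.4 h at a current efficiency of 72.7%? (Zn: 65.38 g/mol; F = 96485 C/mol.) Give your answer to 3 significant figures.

1.51 A

n(Zn) = 15.3 / 65.38 = 0.2340 mol
Zn²⁺ + 2e⁻ → Zn, so n(e⁻) = 2 × 0.2340 = 0.4680 mol
Q = 0.4680 × 96485 / 0.727 = 62110 C
I = Q / t = 62110 / 41040 s = 1.51 A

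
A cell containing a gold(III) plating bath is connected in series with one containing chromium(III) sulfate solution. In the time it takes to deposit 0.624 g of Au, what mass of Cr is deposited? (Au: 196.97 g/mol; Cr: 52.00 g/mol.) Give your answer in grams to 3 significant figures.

n(Au) = 0.624 / 196.97 = 0.003168 mol
Au³⁺ + 3e⁻ → Au, so n(e⁻) = 3 × 0.003168 = 0.009504 mol
In series, the same 0.009504 mol of electrons flows through the second cell.
Cr³⁺ + 3e⁻ → Cr, so n(Cr) = 0.009504 / 3 = 0.003168 mol
m(Cr) = 0.003168 × 52.00 = 0.165 g

0.165 g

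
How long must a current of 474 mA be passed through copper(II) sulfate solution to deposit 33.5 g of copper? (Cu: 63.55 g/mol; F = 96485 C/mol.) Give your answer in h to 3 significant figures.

n(Cu) = 33.5 / 63.55 = 0.5271 mol
Cu²⁺ + 2e⁻ → Cu, so n(e⁻) = 2 × 0.5271 = 1.054 mol
Q = 1.054 × 96485 = 1.017×10^5 C
t = Q / I = 1.017×10^5 / 0.474 = 2.146×10^5 s = 59.6 h

59.6 h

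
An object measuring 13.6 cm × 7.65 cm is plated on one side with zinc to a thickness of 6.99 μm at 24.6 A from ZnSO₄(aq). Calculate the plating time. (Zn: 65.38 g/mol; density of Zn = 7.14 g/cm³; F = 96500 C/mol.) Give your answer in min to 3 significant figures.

Plated area = 13.6 × 7.65 = 104.0 cm²
Volume = 104.0 × 6.99×10⁻⁴ cm = 0.07270 cm³
m(Zn) = 0.07270 × 7.14 = 0.5191 g
n(Zn) = 0.5191 / 65.38 = 0.007940 mol; n(e⁻) = 2 × 0.007940 = 0.01588 mol
Q = 0.01588 × 96500 = 1532 C
t = 1532 / 24.6 = 62.28 s = 1.04 min

1.04 min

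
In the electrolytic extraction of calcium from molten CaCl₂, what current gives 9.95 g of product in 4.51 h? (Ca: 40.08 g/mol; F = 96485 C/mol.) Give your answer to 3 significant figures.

n(Ca) = 9.95 / 40.08 = 0.2483 mol
Ca²⁺ + 2e⁻ → Ca, so n(e⁻) = 2 × 0.2483 = 0.4966 mol
Q = 0.4966 × 96485 = 47910 C
I = Q / t = 47910 / 16236 s = 2.95 A

2.95 A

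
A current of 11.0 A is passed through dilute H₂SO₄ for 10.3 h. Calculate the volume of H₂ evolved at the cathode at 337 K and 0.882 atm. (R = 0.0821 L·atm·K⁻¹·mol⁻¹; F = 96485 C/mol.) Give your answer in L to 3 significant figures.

66.3 L

Q = It = 11.0 × 37080 = 4.079×10^5 C
n(e⁻) = Q/F = 4.079×10^5/96485 = 4.228 mol
2H⁺ + 2e⁻ → H₂, so n(H₂) = 4.228 / 2 = 2.114 mol
V = nRT/P = 2.114 × 0.0821 × 337 / 0.882 = 66.31 L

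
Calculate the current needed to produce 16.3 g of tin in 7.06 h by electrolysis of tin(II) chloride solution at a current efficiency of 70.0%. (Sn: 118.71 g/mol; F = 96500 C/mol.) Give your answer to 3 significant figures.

n(Sn) = 16.3 / 118.71 = 0.1373 mol
Sn²⁺ + 2e⁻ → Sn, so n(e⁻) = 2 × 0.1373 = 0.2746 mol
Q = 0.2746 × 96500 / 0.700 = 37860 C
I = Q / t = 37860 / 25416 s = 1.49 A

1.49 A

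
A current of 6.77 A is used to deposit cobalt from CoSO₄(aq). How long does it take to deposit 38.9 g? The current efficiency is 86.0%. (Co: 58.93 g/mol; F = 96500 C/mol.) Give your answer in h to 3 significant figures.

6.08 h

n(Co) = 38.9 / 58.93 = 0.6601 mol
Co²⁺ + 2e⁻ → Co, so n(e⁻) = 2 × 0.6601 = 1.320 mol
Q = 1.320 × 96500 / 0.860 = 1.481×10^5 C
t = Q / I = 1.481×10^5 / 6.77 = 21880 s = 6.08 h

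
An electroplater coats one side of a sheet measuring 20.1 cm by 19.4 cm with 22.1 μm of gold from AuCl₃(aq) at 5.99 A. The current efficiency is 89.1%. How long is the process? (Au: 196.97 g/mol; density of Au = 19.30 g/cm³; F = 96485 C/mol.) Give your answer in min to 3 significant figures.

76.3 min

Plated area = 20.1 × 19.4 = 389.9 cm²
Volume = 389.9 × 22.1×10⁻⁴ cm = 0.8617 cm³
m(Au) = 0.8617 × 19.30 = 16.63 g
n(Au) = 16.63 / 196.97 = 0.08443 mol; n(e⁻) = 3 × 0.08443 = 0.2533 mol
Q = 0.2533 × 96485 / 0.891 = 27430 C
t = 27430 / 5.99 = 4579 s = 76.3 min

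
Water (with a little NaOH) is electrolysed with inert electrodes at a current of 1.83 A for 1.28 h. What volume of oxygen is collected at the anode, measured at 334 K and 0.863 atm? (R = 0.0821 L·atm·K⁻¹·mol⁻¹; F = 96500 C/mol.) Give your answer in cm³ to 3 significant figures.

Charge passed = 1.83 × 4608 = 8433 C
n(e⁻) = Q/F = 8433/96500 = 0.08739 mol
2H₂O → O₂ + 4H⁺ + 4e⁻, so n(O₂) = 0.08739 / 4 = 0.02185 mol
V = nRT/P = 0.02185 × 0.0821 × 334 / 0.863 = 0.6943 L
= 694 cm³

694 cm³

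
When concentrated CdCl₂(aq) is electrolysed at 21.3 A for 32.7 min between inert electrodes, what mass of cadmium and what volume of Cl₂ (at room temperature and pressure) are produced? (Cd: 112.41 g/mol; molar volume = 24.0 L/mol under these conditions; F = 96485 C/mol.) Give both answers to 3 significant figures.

Q = 21.3 × 1962 = 41790 C; n(e⁻) = 41790 / 96485 = 0.4331 mol
Cathode: Cd²⁺ + 2e⁻ → Cd → n(Cd) = 0.4331/2 = 0.2166 mol → 24.3 g
Anode: 2Cl⁻ → Cl₂ + 2e⁻ → n(Cl₂) = 0.4331/2 = 0.2166 mol → 5.20 L

24.3 g Cd; 5.20 L Cl₂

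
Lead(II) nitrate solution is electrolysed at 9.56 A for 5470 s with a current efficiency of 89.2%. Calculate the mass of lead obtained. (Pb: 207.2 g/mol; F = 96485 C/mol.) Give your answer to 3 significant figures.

50.1 g

Q = 9.56 × 5470 = 52290 C
n(e⁻) = 52290 / 96485 = 0.5419 mol
Pb²⁺ + 2e⁻ → Pb, so theoretical m(Pb) = 0.2710 × 207.2 = 56.15 g
Actual mass = 89.2% × 56.15 = 50.1 g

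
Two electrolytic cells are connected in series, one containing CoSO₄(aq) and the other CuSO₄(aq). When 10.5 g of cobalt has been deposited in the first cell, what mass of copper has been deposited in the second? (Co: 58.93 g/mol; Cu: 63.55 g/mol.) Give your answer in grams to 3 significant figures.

n(Co) = 10.5 / 58.93 = 0.1782 mol
Co²⁺ + 2e⁻ → Co, so n(e⁻) = 2 × 0.1782 = 0.3564 mol
Same current for the same time ⇒ same n(e⁻) = 0.3564 mol in both cells.
Cu²⁺ + 2e⁻ → Cu, so n(Cu) = 0.3564 / 2 = 0.1782 mol
m(Cu) = 0.1782 × 63.55 = 11.3 g

11.3 g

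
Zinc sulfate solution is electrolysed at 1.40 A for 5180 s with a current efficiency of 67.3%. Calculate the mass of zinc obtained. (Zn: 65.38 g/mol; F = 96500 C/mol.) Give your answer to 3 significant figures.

Q = 1.40 × 5180 = 7252 C
n(e⁻) = 7252 / 96500 = 0.07515 mol
Zn²⁺ + 2e⁻ → Zn, so theoretical m(Zn) = 0.03758 × 65.38 = 2.457 g
Actual mass = 67.3% × 2.457 = 1.65 g

1.65 g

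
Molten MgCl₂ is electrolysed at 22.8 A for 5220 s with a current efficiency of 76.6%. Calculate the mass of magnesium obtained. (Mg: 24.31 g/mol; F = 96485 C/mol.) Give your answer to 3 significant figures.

Q = 22.8 × 5220 = 1.190×10^5 C
n(e⁻) = 1.190×10^5 / 96485 = 1.233 mol
Mg²⁺ + 2e⁻ → Mg, so theoretical m(Mg) = 0.6165 × 24.31 = 14.99 g
Actual mass = 76.6% × 14.99 = 11.5 g

11.5 g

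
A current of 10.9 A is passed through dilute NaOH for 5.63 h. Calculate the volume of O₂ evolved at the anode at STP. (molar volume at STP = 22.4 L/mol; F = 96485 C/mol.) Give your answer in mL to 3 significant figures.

12800 mL

Charge passed = 10.9 × 20268 = 2.209×10^5 C
Moles of electrons = 2.209×10^5 / 96485 = 2.289 mol
2H₂O → O₂ + 4H⁺ + 4e⁻, so n(O₂) = 2.289 / 4 = 0.5723 mol
V = 0.5723 × 22.4 = 12.82 L
= 12800 mL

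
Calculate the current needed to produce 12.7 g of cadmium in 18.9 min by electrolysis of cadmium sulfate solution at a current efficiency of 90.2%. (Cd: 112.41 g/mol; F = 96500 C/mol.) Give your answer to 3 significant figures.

21.3 A

n(Cd) = 12.7 / 112.41 = 0.1130 mol
Cd²⁺ + 2e⁻ → Cd, so n(e⁻) = 2 × 0.1130 = 0.2260 mol
Q = 0.2260 × 96500 / 0.902 = 24180 C
I = Q / t = 24180 / 1134 s = 21.3 A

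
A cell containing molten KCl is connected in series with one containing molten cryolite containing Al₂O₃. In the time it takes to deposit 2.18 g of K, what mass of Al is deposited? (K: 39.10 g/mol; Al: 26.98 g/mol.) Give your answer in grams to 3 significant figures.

0.501 g

n(K) = 2.18 / 39.10 = 0.05575 mol
K⁺ + e⁻ → K, so n(e⁻) = 0.05575 mol
Same current for the same time ⇒ same n(e⁻) = 0.05575 mol in both cells.
Al³⁺ + 3e⁻ → Al, so n(Al) = 0.05575 / 3 = 0.01858 mol
m(Al) = 0.01858 × 26.98 = 0.501 g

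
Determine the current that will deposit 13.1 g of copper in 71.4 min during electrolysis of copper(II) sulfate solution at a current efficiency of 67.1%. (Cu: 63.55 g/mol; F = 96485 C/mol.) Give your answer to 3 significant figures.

13.8 A

n(Cu) = 13.1 / 63.55 = 0.2061 mol
Cu²⁺ + 2e⁻ → Cu, so n(e⁻) = 2 × 0.2061 = 0.4122 mol
Q = 0.4122 × 96485 / 0.671 = 59270 C
I = Q / t = 59270 / 4284 s = 13.8 A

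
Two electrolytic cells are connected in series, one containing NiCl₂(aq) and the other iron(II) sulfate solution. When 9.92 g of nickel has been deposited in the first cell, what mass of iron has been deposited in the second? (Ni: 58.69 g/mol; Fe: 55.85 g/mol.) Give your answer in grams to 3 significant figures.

9.44 g

n(Ni) = 9.92 / 58.69 = 0.1690 mol
Ni²⁺ + 2e⁻ → Ni, so n(e⁻) = 2 × 0.1690 = 0.3380 mol
The cells are in series, so the same charge (and hence the same n(e⁻) = 0.3380 mol) passes through both.
Fe²⁺ + 2e⁻ → Fe, so n(Fe) = 0.3380 / 2 = 0.1690 mol
m(Fe) = 0.1690 × 55.85 = 9.44 g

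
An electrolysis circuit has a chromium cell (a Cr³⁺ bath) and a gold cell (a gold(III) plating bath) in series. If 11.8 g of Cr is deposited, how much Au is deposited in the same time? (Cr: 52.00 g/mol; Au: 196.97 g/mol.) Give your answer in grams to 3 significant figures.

n(Cr) = 11.8 / 52.00 = 0.2269 mol
Cr³⁺ + 3e⁻ → Cr, so n(e⁻) = 3 × 0.2269 = 0.6807 mol
Same current for the same time ⇒ same n(e⁻) = 0.6807 mol in both cells.
Au³⁺ + 3e⁻ → Au, so n(Au) = 0.6807 / 3 = 0.2269 mol
m(Au) = 0.2269 × 196.97 = 44.7 g

44.7 g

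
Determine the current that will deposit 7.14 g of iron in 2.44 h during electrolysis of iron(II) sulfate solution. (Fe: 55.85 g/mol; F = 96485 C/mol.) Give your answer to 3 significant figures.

n(Fe) = 7.14 / 55.85 = 0.1278 mol
Fe²⁺ + 2e⁻ → Fe, so n(e⁻) = 2 × 0.1278 = 0.2556 mol
Q = 0.2556 × 96485 = 24660 C
I = Q / t = 24660 / 8784 s = 2.81 A

2.81 A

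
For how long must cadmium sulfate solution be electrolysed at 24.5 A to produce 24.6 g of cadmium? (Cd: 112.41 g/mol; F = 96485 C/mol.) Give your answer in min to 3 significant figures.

28.7 min

n(Cd) = 24.6 / 112.41 = 0.2188 mol
Cd²⁺ + 2e⁻ → Cd, so n(e⁻) = 2 × 0.2188 = 0.4376 mol
Q = 0.4376 × 96485 = 42220 C
t = Q / I = 42220 / 24.5 = 1723 s = 28.7 min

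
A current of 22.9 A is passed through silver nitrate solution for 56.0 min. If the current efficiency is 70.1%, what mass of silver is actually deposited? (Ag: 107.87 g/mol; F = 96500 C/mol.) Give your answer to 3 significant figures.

Q = 22.9 × 3360 = 76940 C
n(e⁻) = 76940 / 96500 = 0.7973 mol
Ag⁺ + e⁻ → Ag, so theoretical m(Ag) = 0.7973 × 107.87 = 86.00 g
Actual mass = 70.1% × 86.00 = 60.3 g

60.3 g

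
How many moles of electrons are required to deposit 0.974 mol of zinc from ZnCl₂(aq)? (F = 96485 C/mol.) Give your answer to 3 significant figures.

Zn²⁺ + 2e⁻ → Zn, so n(e⁻) = 2 × 0.974 = 1.948 mol

1.95 mol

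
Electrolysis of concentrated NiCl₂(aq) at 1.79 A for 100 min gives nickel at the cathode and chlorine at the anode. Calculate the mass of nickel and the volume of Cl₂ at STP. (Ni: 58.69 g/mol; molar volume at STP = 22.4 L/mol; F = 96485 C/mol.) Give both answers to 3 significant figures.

Q = 1.79 × 6000 = 10740 C; n(e⁻) = 10740 / 96485 = 0.1113 mol
Cathode: Ni²⁺ + 2e⁻ → Ni → n(Ni) = 0.1113/2 = 0.05565 mol → 3.27 g
Anode: 2Cl⁻ → Cl₂ + 2e⁻ → n(Cl₂) = 0.1113/2 = 0.05565 mol → 1.25 L

3.27 g Ni; 1.25 L Cl₂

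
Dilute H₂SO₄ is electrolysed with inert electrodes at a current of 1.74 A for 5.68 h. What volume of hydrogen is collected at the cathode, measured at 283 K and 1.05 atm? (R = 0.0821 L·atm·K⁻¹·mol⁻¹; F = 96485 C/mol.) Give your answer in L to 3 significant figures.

Q = 1.74 A × 20448 s = 35580 C
n(e⁻) = 35580 / 96485 = 0.3688 mol
2H⁺ + 2e⁻ → H₂, so n(H₂) = 0.3688 / 2 = 0.1844 mol
V = nRT/P = 0.1844 × 0.0821 × 283 / 1.05 = 4.080 L

4.08 L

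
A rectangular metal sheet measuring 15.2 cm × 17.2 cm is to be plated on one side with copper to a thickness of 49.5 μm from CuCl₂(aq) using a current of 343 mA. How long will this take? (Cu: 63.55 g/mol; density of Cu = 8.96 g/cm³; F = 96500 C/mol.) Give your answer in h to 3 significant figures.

28.5 h

Plated area = 15.2 × 17.2 = 261.4 cm²
Volume = 261.4 × 49.5×10⁻⁴ cm = 1.294 cm³
m(Cu) = 1.294 × 8.96 = 11.59 g
n(Cu) = 11.59 / 63.55 = 0.1824 mol; n(e⁻) = 2 × 0.1824 = 0.3648 mol
Q = 0.3648 × 96500 = 35200 C
t = 35200 / 0.343 = 1.026×10^5 s = 28.5 h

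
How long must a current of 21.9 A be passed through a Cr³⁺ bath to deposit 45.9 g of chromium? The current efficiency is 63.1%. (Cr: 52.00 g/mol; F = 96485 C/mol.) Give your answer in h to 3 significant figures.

n(Cr) = 45.9 / 52.00 = 0.8827 mol
Cr³⁺ + 3e⁻ → Cr, so n(e⁻) = 3 × 0.8827 = 2.648 mol
Q = 2.648 × 96485 / 0.631 = 4.049×10^5 C
t = Q / I = 4.049×10^5 / 21.9 = 18490 s = 5.14 h

5.14 h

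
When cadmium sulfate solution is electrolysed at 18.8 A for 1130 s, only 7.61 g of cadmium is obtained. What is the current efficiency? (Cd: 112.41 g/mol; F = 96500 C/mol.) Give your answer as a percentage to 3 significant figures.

61.5%

Q = 18.8 × 1130 = 21240 C
n(e⁻) = 21240 / 96500 = 0.2201 mol
Cd²⁺ + 2e⁻ → Cd, so theoretical n(Cd) = 0.1101 mol → 12.38 g
Efficiency = 7.61 / 12.38 = 0.6147 = 61.5%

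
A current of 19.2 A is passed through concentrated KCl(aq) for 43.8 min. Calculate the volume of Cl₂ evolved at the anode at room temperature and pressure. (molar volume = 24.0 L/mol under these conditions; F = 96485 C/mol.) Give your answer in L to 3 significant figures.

Charge passed = 19.2 × 2628 = 50460 C
n(e⁻) = 50460 / 96485 = 0.5230 mol
2Cl⁻ → Cl₂ + 2e⁻, so n(Cl₂) = 0.5230 / 2 = 0.2615 mol
V = 0.2615 × 24.0 = 6.276 L

6.28 L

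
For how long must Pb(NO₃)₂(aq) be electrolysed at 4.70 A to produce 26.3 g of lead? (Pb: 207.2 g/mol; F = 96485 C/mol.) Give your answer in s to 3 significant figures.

5210 s

n(Pb) = 26.3 / 207.2 = 0.1269 mol
Pb²⁺ + 2e⁻ → Pb, so n(e⁻) = 2 × 0.1269 = 0.2538 mol
Q = 0.2538 × 96485 = 24490 C
t = Q / I = 24490 / 4.70 = 5211 s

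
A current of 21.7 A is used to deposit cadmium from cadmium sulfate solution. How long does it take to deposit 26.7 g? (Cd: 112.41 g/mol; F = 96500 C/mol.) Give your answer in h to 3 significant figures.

n(Cd) = 26.7 / 112.41 = 0.2375 mol
Cd²⁺ + 2e⁻ → Cd, so n(e⁻) = 2 × 0.2375 = 0.4750 mol
Q = 0.4750 × 96500 = 45840 C
t = Q / I = 45840 / 21.7 = 2112 s = 0.587 h

0.587 h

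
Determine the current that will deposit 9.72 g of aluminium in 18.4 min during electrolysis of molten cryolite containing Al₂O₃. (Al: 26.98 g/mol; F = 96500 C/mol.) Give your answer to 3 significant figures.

94.5 A

n(Al) = 9.72 / 26.98 = 0.3603 mol
Al³⁺ + 3e⁻ → Al, so n(e⁻) = 3 × 0.3603 = 1.081 mol
Q = 1.081 × 96500 = 1.043×10^5 C
I = Q / t = 1.043×10^5 / 1104 s = 94.5 A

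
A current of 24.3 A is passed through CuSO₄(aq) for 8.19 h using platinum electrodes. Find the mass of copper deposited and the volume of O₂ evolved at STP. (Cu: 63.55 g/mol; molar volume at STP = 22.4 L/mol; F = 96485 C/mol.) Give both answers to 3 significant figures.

Q = 24.3 × 29484 = 7.165×10^5 C; n(e⁻) = 7.165×10^5 / 96485 = 7.426 mol
Cathode: Cu²⁺ + 2e⁻ → Cu → n(Cu) = 7.426/2 = 3.713 mol → 236 g
Anode: 2H₂O → O₂ + 4H⁺ + 4e⁻ → n(O₂) = 7.426/4 = 1.857 mol → 41.6 L

236 g Cu; 41.6 L O₂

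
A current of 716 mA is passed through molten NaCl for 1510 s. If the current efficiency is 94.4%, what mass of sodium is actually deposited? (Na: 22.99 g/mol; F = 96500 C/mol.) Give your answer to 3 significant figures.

0.243 g

Q = 0.716 × 1510 = 1081 C
n(e⁻) = 1081 / 96500 = 0.01120 mol
Na⁺ + e⁻ → Na, so theoretical m(Na) = 0.01120 × 22.99 = 0.2575 g
Actual mass = 94.4% × 0.2575 = 0.243 g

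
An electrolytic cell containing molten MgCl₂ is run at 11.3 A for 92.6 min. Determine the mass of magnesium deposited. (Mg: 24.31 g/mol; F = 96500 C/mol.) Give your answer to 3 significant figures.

7.91 g

Q = It = 11.3 × 5556 = 62780 C
n(e⁻) = Q/F = 62780/96500 = 0.6506 mol
Mg²⁺ + 2e⁻ → Mg, so n(Mg) = 0.6506 / 2 = 0.3253 mol
m = 0.3253 × 24.31 = 7.91 g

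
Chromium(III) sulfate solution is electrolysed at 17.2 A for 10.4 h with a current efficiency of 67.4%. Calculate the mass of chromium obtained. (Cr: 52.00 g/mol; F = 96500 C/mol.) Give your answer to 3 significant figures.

78.0 g

Q = 17.2 × 37440 = 6.440×10^5 C
n(e⁻) = 6.440×10^5 / 96500 = 6.674 mol
Cr³⁺ + 3e⁻ → Cr, so theoretical m(Cr) = 2.225 × 52.00 = 115.7 g
Actual mass = 67.4% × 115.7 = 78.0 g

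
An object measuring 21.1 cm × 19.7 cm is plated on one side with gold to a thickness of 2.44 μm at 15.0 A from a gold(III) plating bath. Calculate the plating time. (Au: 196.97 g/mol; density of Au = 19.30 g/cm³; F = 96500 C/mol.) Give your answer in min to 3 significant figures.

3.20 min

Plated area = 21.1 × 19.7 = 415.7 cm²
Volume = 415.7 × 2.44×10⁻⁴ cm = 0.1014 cm³
m(Au) = 0.1014 × 19.30 = 1.957 g
n(Au) = 1.957 / 196.97 = 0.009936 mol; n(e⁻) = 3 × 0.009936 = 0.02981 mol
Q = 0.02981 × 96500 = 2877 C
t = 2877 / 15.0 = 191.8 s = 3.20 min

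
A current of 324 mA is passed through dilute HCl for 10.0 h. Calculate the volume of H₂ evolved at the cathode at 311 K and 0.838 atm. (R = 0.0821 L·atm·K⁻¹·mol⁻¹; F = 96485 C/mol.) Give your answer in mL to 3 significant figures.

Q = It = 0.324 × 36000 = 11660 C
n(e⁻) = Q/F = 11660/96485 = 0.1208 mol
2H⁺ + 2e⁻ → H₂, so n(H₂) = 0.1208 / 2 = 0.06040 mol
V = nRT/P = 0.06040 × 0.0821 × 311 / 0.838 = 1.840 L
= 1840 mL

1840 mL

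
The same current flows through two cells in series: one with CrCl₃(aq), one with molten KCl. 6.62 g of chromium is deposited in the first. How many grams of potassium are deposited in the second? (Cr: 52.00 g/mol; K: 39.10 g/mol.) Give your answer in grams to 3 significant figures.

n(Cr) = 6.62 / 52.00 = 0.1273 mol
Cr³⁺ + 3e⁻ → Cr, so n(e⁻) = 3 × 0.1273 = 0.3819 mol
Same current for the same time ⇒ same n(e⁻) = 0.3819 mol in both cells.
K⁺ + e⁻ → K, so n(K) = 0.3819 mol
m(K) = 0.3819 × 39.10 = 14.9 g

14.9 g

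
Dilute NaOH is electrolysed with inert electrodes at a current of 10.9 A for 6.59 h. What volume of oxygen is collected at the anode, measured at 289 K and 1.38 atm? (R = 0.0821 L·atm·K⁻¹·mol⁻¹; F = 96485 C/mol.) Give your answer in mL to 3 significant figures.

11500 mL

Q = It = 10.9 × 23724 = 2.586×10^5 C
n(e⁻) = Q/F = 2.586×10^5/96485 = 2.680 mol
2H₂O → O₂ + 4H⁺ + 4e⁻, so n(O₂) = 2.680 / 4 = 0.6700 mol
V = nRT/P = 0.6700 × 0.0821 × 289 / 1.38 = 11.52 L
= 11500 mL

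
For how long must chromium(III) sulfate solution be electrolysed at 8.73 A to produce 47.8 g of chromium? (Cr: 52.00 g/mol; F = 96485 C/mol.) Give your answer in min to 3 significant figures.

508 min

n(Cr) = 47.8 / 52.00 = 0.9192 mol
Cr³⁺ + 3e⁻ → Cr, so n(e⁻) = 3 × 0.9192 = 2.758 mol
Q = 2.758 × 96485 = 2.661×10^5 C
t = Q / I = 2.661×10^5 / 8.73 = 30480 s = 508 min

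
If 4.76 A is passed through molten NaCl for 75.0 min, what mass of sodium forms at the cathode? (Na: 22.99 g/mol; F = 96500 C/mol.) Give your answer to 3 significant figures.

5.10 g

Q = It = 4.76 × 4500 = 21420 C
n(e⁻) = 21420 / 96500 = 0.2220 mol
Na⁺ + e⁻ → Na, so n(Na) = 0.2220 mol
m = 0.2220 × 22.99 = 5.10 g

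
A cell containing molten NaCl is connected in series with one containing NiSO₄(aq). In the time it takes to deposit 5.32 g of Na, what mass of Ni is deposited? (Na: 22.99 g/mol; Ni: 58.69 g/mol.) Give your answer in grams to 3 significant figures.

6.79 g

n(Na) = 5.32 / 22.99 = 0.2314 mol
Na⁺ + e⁻ → Na, so n(e⁻) = 0.2314 mol
Same current for the same time ⇒ same n(e⁻) = 0.2314 mol in both cells.
Ni²⁺ + 2e⁻ → Ni, so n(Ni) = 0.2314 / 2 = 0.1157 mol
m(Ni) = 0.1157 × 58.69 = 6.79 g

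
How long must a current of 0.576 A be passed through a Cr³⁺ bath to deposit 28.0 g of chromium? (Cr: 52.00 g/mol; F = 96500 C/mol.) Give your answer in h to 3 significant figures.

n(Cr) = 28.0 / 52.00 = 0.5385 mol
Cr³⁺ + 3e⁻ → Cr, so n(e⁻) = 3 × 0.5385 = 1.616 mol
Q = 1.616 × 96500 = 1.559×10^5 C
t = Q / I = 1.559×10^5 / 0.576 = 2.707×10^5 s = 75.2 h

75.2 h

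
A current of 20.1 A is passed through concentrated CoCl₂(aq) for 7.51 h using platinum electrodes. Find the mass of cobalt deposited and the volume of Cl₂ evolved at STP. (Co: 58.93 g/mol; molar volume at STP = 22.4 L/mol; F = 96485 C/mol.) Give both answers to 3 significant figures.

Q = 20.1 × 27036 = 5.434×10^5 C; n(e⁻) = 5.434×10^5 / 96485 = 5.632 mol
Cathode: Co²⁺ + 2e⁻ → Co → n(Co) = 5.632/2 = 2.816 mol → 166 g
Anode: 2Cl⁻ → Cl₂ + 2e⁻ → n(Cl₂) = 5.632/2 = 2.816 mol → 63.1 L

166 g Co; 63.1 L Cl₂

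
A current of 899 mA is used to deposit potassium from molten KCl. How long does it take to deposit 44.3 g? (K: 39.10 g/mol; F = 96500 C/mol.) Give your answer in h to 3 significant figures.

33.8 h

n(K) = 44.3 / 39.10 = 1.133 mol
K⁺ + e⁻ → K, so n(e⁻) = 1.133 mol
Q = 1.133 × 96500 = 1.093×10^5 C
t = Q / I = 1.093×10^5 / 0.899 = 1.216×10^5 s = 33.8 h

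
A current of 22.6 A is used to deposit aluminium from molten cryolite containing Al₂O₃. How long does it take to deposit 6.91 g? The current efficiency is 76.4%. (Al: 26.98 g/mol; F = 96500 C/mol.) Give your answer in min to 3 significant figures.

n(Al) = 6.91 / 26.98 = 0.2561 mol
Al³⁺ + 3e⁻ → Al, so n(e⁻) = 3 × 0.2561 = 0.7683 mol
Q = 0.7683 × 96500 / 0.764 = 97040 C
t = Q / I = 97040 / 22.6 = 4294 s = 71.6 min

71.6 min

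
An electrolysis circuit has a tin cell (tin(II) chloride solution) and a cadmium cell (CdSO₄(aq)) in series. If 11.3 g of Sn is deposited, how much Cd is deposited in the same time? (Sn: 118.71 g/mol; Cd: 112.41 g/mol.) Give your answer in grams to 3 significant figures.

n(Sn) = 11.3 / 118.71 = 0.09519 mol
Sn²⁺ + 2e⁻ → Sn, so n(e⁻) = 2 × 0.09519 = 0.1904 mol
In series, the same 0.1904 mol of electrons flows through the second cell.
Cd²⁺ + 2e⁻ → Cd, so n(Cd) = 0.1904 / 2 = 0.09520 mol
m(Cd) = 0.09520 × 112.41 = 10.7 g

10.7 g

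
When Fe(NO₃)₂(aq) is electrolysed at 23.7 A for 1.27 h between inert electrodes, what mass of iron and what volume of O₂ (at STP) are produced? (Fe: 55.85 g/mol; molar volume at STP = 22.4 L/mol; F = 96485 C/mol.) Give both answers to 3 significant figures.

Q = 23.7 × 4572 = 1.084×10^5 C; n(e⁻) = 1.084×10^5 / 96485 = 1.123 mol
Cathode: Fe²⁺ + 2e⁻ → Fe → n(Fe) = 1.123/2 = 0.5615 mol → 31.4 g
Anode: 2H₂O → O₂ + 4H⁺ + 4e⁻ → n(O₂) = 1.123/4 = 0.2808 mol → 6.29 L

31.4 g Fe; 6.29 L O₂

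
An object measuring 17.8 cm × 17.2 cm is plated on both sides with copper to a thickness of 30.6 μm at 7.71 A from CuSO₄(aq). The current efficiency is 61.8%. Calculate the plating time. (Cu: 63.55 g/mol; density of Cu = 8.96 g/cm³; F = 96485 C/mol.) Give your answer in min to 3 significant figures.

Plated area = 2 × 17.8 × 17.2 = 612.3 cm²
Volume = 612.3 × 30.6×10⁻⁴ cm = 1.874 cm³
m(Cu) = 1.874 × 8.96 = 16.79 g
n(Cu) = 16.79 / 63.55 = 0.2642 mol; n(e⁻) = 2 × 0.2642 = 0.5284 mol
Q = 0.5284 × 96485 / 0.618 = 82500 C
t = 82500 / 7.71 = 10700 s = 178 min

178 min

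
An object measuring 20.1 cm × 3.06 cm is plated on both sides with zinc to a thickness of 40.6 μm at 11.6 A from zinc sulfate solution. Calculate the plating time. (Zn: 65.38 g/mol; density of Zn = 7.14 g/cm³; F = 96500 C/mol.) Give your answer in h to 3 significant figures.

0.252 h

Plated area = 2 × 20.1 × 3.06 = 123.0 cm²
Volume = 123.0 × 40.6×10⁻⁴ cm = 0.4994 cm³
m(Zn) = 0.4994 × 7.14 = 3.566 g
n(Zn) = 3.566 / 65.38 = 0.05454 mol; n(e⁻) = 2 × 0.05454 = 0.1091 mol
Q = 0.1091 × 96500 = 10530 C
t = 10530 / 11.6 = 907.8 s = 0.252 h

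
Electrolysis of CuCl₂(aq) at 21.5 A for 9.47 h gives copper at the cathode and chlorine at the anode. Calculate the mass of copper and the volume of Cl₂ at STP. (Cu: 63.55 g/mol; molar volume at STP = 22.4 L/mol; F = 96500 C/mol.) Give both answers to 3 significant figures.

Q = 21.5 × 34092 = 7.330×10^5 C; n(e⁻) = 7.330×10^5 / 96500 = 7.596 mol
Cathode: Cu²⁺ + 2e⁻ → Cu → n(Cu) = 7.596/2 = 3.798 mol → 241 g
Anode: 2Cl⁻ → Cl₂ + 2e⁻ → n(Cl₂) = 7.596/2 = 3.798 mol → 85.1 L

241 g Cu; 85.1 L Cl₂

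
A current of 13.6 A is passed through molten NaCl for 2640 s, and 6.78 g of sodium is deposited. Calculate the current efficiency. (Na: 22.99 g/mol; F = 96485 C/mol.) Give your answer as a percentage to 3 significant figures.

79.3%

Q = 13.6 × 2640 = 35900 C
n(e⁻) = 35900 / 96485 = 0.3721 mol
Na⁺ + e⁻ → Na, so theoretical n(Na) = 0.3721 mol → 8.555 g
Efficiency = 6.78 / 8.555 = 0.7925 = 79.3%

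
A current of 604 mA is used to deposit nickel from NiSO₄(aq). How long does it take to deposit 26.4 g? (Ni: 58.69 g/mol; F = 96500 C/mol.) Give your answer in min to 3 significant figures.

2400 min

n(Ni) = 26.4 / 58.69 = 0.4498 mol
Ni²⁺ + 2e⁻ → Ni, so n(e⁻) = 2 × 0.4498 = 0.8996 mol
Q = 0.8996 × 96500 = 86810 C
t = Q / I = 86810 / 0.604 = 1.437×10^5 s = 2400 min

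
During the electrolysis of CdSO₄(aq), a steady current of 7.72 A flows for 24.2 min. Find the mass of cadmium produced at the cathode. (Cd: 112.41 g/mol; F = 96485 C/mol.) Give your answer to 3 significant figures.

Q = It = 7.72 × 1452 = 11210 C
Moles of electrons = 11210 / 96485 = 0.1162 mol
Cd²⁺ + 2e⁻ → Cd, so n(Cd) = 0.1162 / 2 = 0.05810 mol
m = 0.05810 × 112.41 = 6.53 g

6.53 g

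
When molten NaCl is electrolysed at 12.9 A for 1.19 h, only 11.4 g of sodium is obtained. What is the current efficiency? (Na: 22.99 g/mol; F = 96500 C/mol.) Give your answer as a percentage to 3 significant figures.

Q = 12.9 × 4284 = 55260 C
n(e⁻) = 55260 / 96500 = 0.5726 mol
Na⁺ + e⁻ → Na, so theoretical n(Na) = 0.5726 mol → 13.16 g
Efficiency = 11.4 / 13.16 = 0.8663 = 86.6%

86.6%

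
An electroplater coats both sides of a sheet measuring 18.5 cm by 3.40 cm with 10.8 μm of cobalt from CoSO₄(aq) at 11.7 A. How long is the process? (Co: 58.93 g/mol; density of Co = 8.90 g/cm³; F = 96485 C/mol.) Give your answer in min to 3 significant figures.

5.64 min

Plated area = 2 × 18.5 × 3.40 = 125.8 cm²
Volume = 125.8 × 10.8×10⁻⁴ cm = 0.1359 cm³
m(Co) = 0.1359 × 8.90 = 1.210 g
n(Co) = 1.210 / 58.93 = 0.02053 mol; n(e⁻) = 2 × 0.02053 = 0.04106 mol
Q = 0.04106 × 96485 = 3962 C
t = 3962 / 11.7 = 338.6 s = 5.64 min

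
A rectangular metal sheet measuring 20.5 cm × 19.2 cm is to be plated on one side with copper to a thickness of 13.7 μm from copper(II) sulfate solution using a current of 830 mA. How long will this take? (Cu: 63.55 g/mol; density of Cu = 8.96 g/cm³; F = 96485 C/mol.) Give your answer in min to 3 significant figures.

295 min

Plated area = 20.5 × 19.2 = 393.6 cm²
Volume = 393.6 × 13.7×10⁻⁴ cm = 0.5392 cm³
m(Cu) = 0.5392 × 8.96 = 4.831 g
n(Cu) = 4.831 / 63.55 = 0.07602 mol; n(e⁻) = 2 × 0.07602 = 0.1520 mol
Q = 0.1520 × 96485 = 14670 C
t = 14670 / 0.830 = 17670 s = 295 min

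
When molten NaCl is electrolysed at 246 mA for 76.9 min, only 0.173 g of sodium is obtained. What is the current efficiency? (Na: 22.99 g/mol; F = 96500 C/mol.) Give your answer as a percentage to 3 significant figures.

64.0%

Q = 0.246 × 4614 = 1135 C
n(e⁻) = 1135 / 96500 = 0.01176 mol
Na⁺ + e⁻ → Na, so theoretical n(Na) = 0.01176 mol → 0.2704 g
Efficiency = 0.173 / 0.2704 = 0.6398 = 64.0%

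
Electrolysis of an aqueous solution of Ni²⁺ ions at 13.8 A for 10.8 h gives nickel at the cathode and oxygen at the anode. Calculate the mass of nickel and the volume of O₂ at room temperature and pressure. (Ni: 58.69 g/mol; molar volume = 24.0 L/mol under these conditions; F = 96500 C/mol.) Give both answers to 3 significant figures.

163 g Ni; 33.4 L O₂

Q = 13.8 × 38880 = 5.365×10^5 C; n(e⁻) = 5.365×10^5 / 96500 = 5.560 mol
Cathode: Ni²⁺ + 2e⁻ → Ni → n(Ni) = 5.560/2 = 2.780 mol → 163 g
Anode: 2H₂O → O₂ + 4H⁺ + 4e⁻ → n(O₂) = 5.560/4 = 1.390 mol → 33.4 L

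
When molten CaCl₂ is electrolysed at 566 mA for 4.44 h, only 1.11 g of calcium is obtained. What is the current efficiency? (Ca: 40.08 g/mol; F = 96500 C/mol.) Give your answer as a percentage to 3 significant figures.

59.1%

Q = 0.566 × 15984 = 9047 C
n(e⁻) = 9047 / 96500 = 0.09375 mol
Ca²⁺ + 2e⁻ → Ca, so theoretical n(Ca) = 0.04688 mol → 1.879 g
Efficiency = 1.11 / 1.879 = 0.5907 = 59.1%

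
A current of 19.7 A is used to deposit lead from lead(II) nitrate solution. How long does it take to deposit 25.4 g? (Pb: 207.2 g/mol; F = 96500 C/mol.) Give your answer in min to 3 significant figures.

n(Pb) = 25.4 / 207.2 = 0.1226 mol
Pb²⁺ + 2e⁻ → Pb, so n(e⁻) = 2 × 0.1226 = 0.2452 mol
Q = 0.2452 × 96500 = 23660 C
t = Q / I = 23660 / 19.7 = 1201 s = 20.0 min

20.0 min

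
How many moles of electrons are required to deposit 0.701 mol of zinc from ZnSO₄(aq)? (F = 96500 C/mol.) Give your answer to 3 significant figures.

1.40 mol

Zn²⁺ + 2e⁻ → Zn, so n(e⁻) = 2 × 0.701 = 1.402 mol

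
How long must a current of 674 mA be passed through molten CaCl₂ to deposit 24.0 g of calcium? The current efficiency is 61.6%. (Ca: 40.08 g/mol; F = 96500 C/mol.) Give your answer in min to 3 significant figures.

n(Ca) = 24.0 / 40.08 = 0.5988 mol
Ca²⁺ + 2e⁻ → Ca, so n(e⁻) = 2 × 0.5988 = 1.198 mol
Q = 1.198 × 96500 / 0.616 = 1.877×10^5 C
t = Q / I = 1.877×10^5 / 0.674 = 2.785×10^5 s = 4640 min

4640 min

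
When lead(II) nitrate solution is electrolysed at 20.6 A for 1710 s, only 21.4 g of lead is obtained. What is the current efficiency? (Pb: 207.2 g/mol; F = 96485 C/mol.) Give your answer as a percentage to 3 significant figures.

Q = 20.6 × 1710 = 35230 C
n(e⁻) = 35230 / 96485 = 0.3651 mol
Pb²⁺ + 2e⁻ → Pb, so theoretical n(Pb) = 0.1826 mol → 37.83 g
Efficiency = 21.4 / 37.83 = 0.5657 = 56.6%

56.6%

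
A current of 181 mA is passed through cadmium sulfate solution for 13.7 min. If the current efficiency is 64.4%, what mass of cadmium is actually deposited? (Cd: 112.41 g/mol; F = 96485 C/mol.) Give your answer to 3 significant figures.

Q = 0.181 × 822 = 148.8 C
n(e⁻) = 148.8 / 96485 = 0.001542 mol
Cd²⁺ + 2e⁻ → Cd, so theoretical m(Cd) = 7.710×10^-4 × 112.41 = 0.08667 g
Actual mass = 64.4% × 0.08667 = 0.0558 g

0.0558 g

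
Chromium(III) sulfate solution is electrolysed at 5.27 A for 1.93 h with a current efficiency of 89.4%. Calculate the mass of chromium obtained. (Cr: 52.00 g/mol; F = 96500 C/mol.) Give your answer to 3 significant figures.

Q = 5.27 × 6948 = 36620 C
n(e⁻) = 36620 / 96500 = 0.3795 mol
Cr³⁺ + 3e⁻ → Cr, so theoretical m(Cr) = 0.1265 × 52.00 = 6.578 g
Actual mass = 89.4% × 6.578 = 5.88 g

5.88 g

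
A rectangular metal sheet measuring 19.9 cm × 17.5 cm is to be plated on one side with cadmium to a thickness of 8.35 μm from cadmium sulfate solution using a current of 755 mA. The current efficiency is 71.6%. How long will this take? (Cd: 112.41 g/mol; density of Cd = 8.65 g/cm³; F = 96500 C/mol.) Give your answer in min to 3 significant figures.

133 min

Plated area = 19.9 × 17.5 = 348.3 cm²
Volume = 348.3 × 8.35×10⁻⁴ cm = 0.2908 cm³
m(Cd) = 0.2908 × 8.65 = 2.515 g
n(Cd) = 2.515 / 112.41 = 0.02237 mol; n(e⁻) = 2 × 0.02237 = 0.04474 mol
Q = 0.04474 × 96500 / 0.716 = 6030 C
t = 6030 / 0.755 = 7987 s = 133 min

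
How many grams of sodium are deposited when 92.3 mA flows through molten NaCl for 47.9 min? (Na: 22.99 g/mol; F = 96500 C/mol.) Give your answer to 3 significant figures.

0.0632 g

Q = It = 0.0923 × 2874 = 265.3 C
Moles of electrons = 265.3 / 96500 = 0.002749 mol
Na⁺ + e⁻ → Na, so n(Na) = 0.002749 mol
m = 0.002749 × 22.99 = 0.0632 g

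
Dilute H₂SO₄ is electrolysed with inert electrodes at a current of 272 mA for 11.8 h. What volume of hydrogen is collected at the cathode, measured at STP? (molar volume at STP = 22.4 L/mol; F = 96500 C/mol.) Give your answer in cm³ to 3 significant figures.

1340 cm³

Q = 0.272 A × 42480 s = 11550 C
Moles of electrons = 11550 / 96500 = 0.1197 mol
2H⁺ + 2e⁻ → H₂, so n(H₂) = 0.1197 / 2 = 0.05985 mol
V = 0.05985 × 22.4 = 1.341 L
= 1340 cm³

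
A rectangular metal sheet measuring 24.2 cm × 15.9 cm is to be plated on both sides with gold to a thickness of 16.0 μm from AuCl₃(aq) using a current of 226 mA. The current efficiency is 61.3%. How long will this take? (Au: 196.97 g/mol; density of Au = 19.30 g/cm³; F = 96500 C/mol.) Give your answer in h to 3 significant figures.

70.0 h

Plated area = 2 × 24.2 × 15.9 = 769.6 cm²
Volume = 769.6 × 16.0×10⁻⁴ cm = 1.231 cm³
m(Au) = 1.231 × 19.30 = 23.76 g
n(Au) = 23.76 / 196.97 = 0.1206 mol; n(e⁻) = 3 × 0.1206 = 0.3618 mol
Q = 0.3618 × 96500 / 0.613 = 56960 C
t = 56960 / 0.226 = 2.520×10^5 s = 70.0 h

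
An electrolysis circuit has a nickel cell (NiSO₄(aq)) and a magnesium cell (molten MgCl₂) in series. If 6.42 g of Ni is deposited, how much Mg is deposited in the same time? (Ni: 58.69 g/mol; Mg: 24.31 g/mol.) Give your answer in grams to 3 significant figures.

2.66 g

n(Ni) = 6.42 / 58.69 = 0.1094 mol
Ni²⁺ + 2e⁻ → Ni, so n(e⁻) = 2 × 0.1094 = 0.2188 mol
Since the cells are in series, n(e⁻) in the Mg cell is also 0.2188 mol.
Mg²⁺ + 2e⁻ → Mg, so n(Mg) = 0.2188 / 2 = 0.1094 mol
m(Mg) = 0.1094 × 24.31 = 2.66 g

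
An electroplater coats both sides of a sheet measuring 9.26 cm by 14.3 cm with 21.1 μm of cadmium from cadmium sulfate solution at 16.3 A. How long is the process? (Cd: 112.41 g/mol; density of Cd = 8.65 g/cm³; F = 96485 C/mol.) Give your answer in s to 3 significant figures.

Plated area = 2 × 9.26 × 14.3 = 264.8 cm²
Volume = 264.8 × 21.1×10⁻⁴ cm = 0.5587 cm³
m(Cd) = 0.5587 × 8.65 = 4.833 g
n(Cd) = 4.833 / 112.41 = 0.04299 mol; n(e⁻) = 2 × 0.04299 = 0.08598 mol
Q = 0.08598 × 96485 = 8296 C
t = 8296 / 16.3 = 509.0 s

509 s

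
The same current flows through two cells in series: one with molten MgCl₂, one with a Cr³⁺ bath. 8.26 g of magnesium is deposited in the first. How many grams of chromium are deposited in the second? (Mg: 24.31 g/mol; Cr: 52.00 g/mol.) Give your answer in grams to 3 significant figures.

11.8 g

n(Mg) = 8.26 / 24.31 = 0.3398 mol
Mg²⁺ + 2e⁻ → Mg, so n(e⁻) = 2 × 0.3398 = 0.6796 mol
The cells are in series, so the same charge (and hence the same n(e⁻) = 0.6796 mol) passes through both.
Cr³⁺ + 3e⁻ → Cr, so n(Cr) = 0.6796 / 3 = 0.2265 mol
m(Cr) = 0.2265 × 52.00 = 11.8 g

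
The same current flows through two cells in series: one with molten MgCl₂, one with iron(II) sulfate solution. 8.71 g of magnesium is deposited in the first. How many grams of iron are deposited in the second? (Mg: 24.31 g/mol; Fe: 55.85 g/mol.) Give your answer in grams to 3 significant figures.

20.0 g

n(Mg) = 8.71 / 24.31 = 0.3583 mol
Mg²⁺ + 2e⁻ → Mg, so n(e⁻) = 2 × 0.3583 = 0.7166 mol
Since the cells are in series, n(e⁻) in the Fe cell is also 0.7166 mol.
Fe²⁺ + 2e⁻ → Fe, so n(Fe) = 0.7166 / 2 = 0.3583 mol
m(Fe) = 0.3583 × 55.85 = 20.0 g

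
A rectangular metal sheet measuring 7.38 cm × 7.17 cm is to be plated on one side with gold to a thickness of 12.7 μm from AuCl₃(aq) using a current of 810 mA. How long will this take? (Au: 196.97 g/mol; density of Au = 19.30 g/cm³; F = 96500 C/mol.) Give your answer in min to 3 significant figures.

39.2 min

Plated area = 7.38 × 7.17 = 52.91 cm²
Volume = 52.91 × 12.7×10⁻⁴ cm = 0.06720 cm³
m(Au) = 0.06720 × 19.30 = 1.297 g
n(Au) = 1.297 / 196.97 = 0.006585 mol; n(e⁻) = 3 × 0.006585 = 0.01976 mol
Q = 0.01976 × 96500 = 1907 C
t = 1907 / 0.810 = 2354 s = 39.2 min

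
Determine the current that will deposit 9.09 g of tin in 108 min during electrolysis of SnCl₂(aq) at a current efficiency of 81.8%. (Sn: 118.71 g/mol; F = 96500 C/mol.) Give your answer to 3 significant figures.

n(Sn) = 9.09 / 118.71 = 0.07657 mol
Sn²⁺ + 2e⁻ → Sn, so n(e⁻) = 2 × 0.07657 = 0.1531 mol
Q = 0.1531 × 96500 / 0.818 = 18060 C
I = Q / t = 18060 / 6480 s = 2.79 A

2.79 A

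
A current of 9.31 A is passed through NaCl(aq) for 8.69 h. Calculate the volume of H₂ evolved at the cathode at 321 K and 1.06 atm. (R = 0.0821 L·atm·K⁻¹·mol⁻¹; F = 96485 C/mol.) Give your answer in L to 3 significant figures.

Q = 9.31 A × 31284 s = 2.913×10^5 C
Moles of electrons = 2.913×10^5 / 96485 = 3.019 mol
2H⁺ + 2e⁻ → H₂, so n(H₂) = 3.019 / 2 = 1.510 mol
V = nRT/P = 1.510 × 0.0821 × 321 / 1.06 = 37.54 L

37.5 L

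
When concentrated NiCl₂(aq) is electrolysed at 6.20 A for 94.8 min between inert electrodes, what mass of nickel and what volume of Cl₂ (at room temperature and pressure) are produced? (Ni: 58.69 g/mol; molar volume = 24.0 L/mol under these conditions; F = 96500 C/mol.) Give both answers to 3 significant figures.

Q = 6.20 × 5688 = 35270 C; n(e⁻) = 35270 / 96500 = 0.3655 mol
Cathode: Ni²⁺ + 2e⁻ → Ni → n(Ni) = 0.3655/2 = 0.1828 mol → 10.7 g
Anode: 2Cl⁻ → Cl₂ + 2e⁻ → n(Cl₂) = 0.3655/2 = 0.1828 mol → 4.39 L

10.7 g Ni; 4.39 L Cl₂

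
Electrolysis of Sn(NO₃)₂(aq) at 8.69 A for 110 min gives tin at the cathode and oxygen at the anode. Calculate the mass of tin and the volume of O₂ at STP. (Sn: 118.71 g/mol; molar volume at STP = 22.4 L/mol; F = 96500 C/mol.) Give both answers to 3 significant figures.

Q = 8.69 × 6600 = 57350 C; n(e⁻) = 57350 / 96500 = 0.5943 mol
Cathode: Sn²⁺ + 2e⁻ → Sn → n(Sn) = 0.5943/2 = 0.2972 mol → 35.3 g
Anode: 2H₂O → O₂ + 4H⁺ + 4e⁻ → n(O₂) = 0.5943/4 = 0.1486 mol → 3.33 L

35.3 g Sn; 3.33 L O₂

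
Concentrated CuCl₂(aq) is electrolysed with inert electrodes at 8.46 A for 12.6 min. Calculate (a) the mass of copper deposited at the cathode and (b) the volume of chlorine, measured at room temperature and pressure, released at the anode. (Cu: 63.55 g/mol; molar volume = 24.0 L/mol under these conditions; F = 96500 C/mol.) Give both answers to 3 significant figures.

Q = 8.46 × 756 = 6396 C; n(e⁻) = 6396 / 96500 = 0.06628 mol
Cathode: Cu²⁺ + 2e⁻ → Cu → n(Cu) = 0.06628/2 = 0.03314 mol → 2.11 g
Anode: 2Cl⁻ → Cl₂ + 2e⁻ → n(Cl₂) = 0.06628/2 = 0.03314 mol → 0.795 L

2.11 g Cu; 0.795 L Cl₂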